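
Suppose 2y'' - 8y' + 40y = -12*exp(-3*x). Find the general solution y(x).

Divide through by 2: y'' - 4y' + 20y = -6*exp(-3*x).
Characteristic equation r² - 4r + 20 = 0 has discriminant (-4)² - 4·(20) = -64 < 0, so r = 2 ± 4i.
Hence y_h = C1*cos(4*x)*exp(2*x) + C2*exp(2*x)*sin(4*x).
Try y_p = A*exp(-3*x). Substituting into the equation and dividing by exp(-3*x) gives A = -6/41, so y_p = -6*exp(-3*x)/41.

y = -6*exp(-3*x)/41 + C1*cos(4*x)*exp(2*x) + C2*exp(2*x)*sin(4*x)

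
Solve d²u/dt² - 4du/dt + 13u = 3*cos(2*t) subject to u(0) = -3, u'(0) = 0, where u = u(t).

Characteristic equation r² - 4r + 13 = 0 has discriminant (-4)² - 4·(13) = -36 < 0, so r = 2 ± 3i.
Hence u_h = C1*cos(3*t)*exp(2*t) + C2*exp(2*t)*sin(3*t).
Try u_p = A*cos(2*t) + B*sin(2*t). Substituting and equating the coefficients of cos(2t) and sin(2t) gives A = 27/145, B = -24/145, so u_p = -24*sin(2*t)/145 + 27*cos(2*t)/145.
General solution: u = -24*sin(2*t)/145 + 27*cos(2*t)/145 + C1*cos(3*t)*exp(2*t) + C2*exp(2*t)*sin(3*t).
Apply the initial conditions: u(0) = 27/145 + C1 = -3 and u'(0) = -48/145 + 2*C1 + 3*C2 = 0. Solving gives C1 = -462/145, C2 = 324/145.

u = -24*sin(2*t)/145 + 27*cos(2*t)/145 - 462*cos(3*t)*exp(2*t)/145 + 324*exp(2*t)*sin(3*t)/145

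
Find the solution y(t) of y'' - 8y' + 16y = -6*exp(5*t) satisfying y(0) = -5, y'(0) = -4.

y = -6*exp(5*t) + 22*t*exp(4*t) + exp(4*t)

Characteristic equation r² - 8r + 16 = 0 has discriminant (-8)² - 4·(16) = 0, so r = 4 is a repeated root.
Hence y_h = (C1 + C2*t)*exp(4*t).
Try y_p = A*exp(5*t). Substituting into the equation and dividing by exp(5*t) gives A = -6, so y_p = -6*exp(5*t).
General solution: y = -6*exp(5*t) + C1*exp(4*t) + C2*t*exp(4*t).
Apply the initial conditions: y(0) = -6 + C1 = -5 and y'(0) = -30 + C2 + 4*C1 = -4. Solving gives C1 = 1, C2 = 22.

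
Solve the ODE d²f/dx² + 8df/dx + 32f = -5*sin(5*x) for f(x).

Characteristic equation r² + 8r + 32 = 0 has discriminant (8)² - 4·(32) = -64 < 0, so r = -4 ± 4i.
Hence f_h = C1*cos(4*x)*exp(-4*x) + C2*exp(-4*x)*sin(4*x).
Try f_p = A*cos(5*x) + B*sin(5*x). Substituting and equating the coefficients of cos(5x) and sin(5x) gives A = 200/1649, B = -35/1649, so f_p = -35*sin(5*x)/1649 + 200*cos(5*x)/1649.

f = -35*sin(5*x)/1649 + 200*cos(5*x)/1649 + C1*cos(4*x)*exp(-4*x) + C2*exp(-4*x)*sin(4*x)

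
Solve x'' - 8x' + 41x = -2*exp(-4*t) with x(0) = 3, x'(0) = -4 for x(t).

Characteristic equation r² - 8r + 41 = 0 has discriminant (-8)² - 4·(41) = -100 < 0, so r = 4 ± 5i.
Hence x_h = C1*cos(5*t)*exp(4*t) + C2*exp(4*t)*sin(5*t).
Try x_p = A*exp(-4*t). Substituting into the equation and dividing by exp(-4*t) gives A = -2/89, so x_p = -2*exp(-4*t)/89.
General solution: x = -2*exp(-4*t)/89 + C1*cos(5*t)*exp(4*t) + C2*exp(4*t)*sin(5*t).
Apply the initial conditions: x(0) = -2/89 + C1 = 3 and x'(0) = 8/89 + 4*C1 + 5*C2 = -4. Solving gives C1 = 269/89, C2 = -288/89.

x = -2*exp(-4*t)/89 - 288*exp(4*t)*sin(5*t)/89 + 269*cos(5*t)*exp(4*t)/89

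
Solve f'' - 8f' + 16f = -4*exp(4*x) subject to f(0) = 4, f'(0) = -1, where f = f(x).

Characteristic equation r² - 8r + 16 = 0 has discriminant (-8)² - 4·(16) = 0, so r = 4 is a repeated root.
Hence f_h = (C1 + C2*x)*exp(4*x).
Since exp(4*x) solves the homogeneous equation (r = 4 is a root of multiplicity 2), multiply the trial by x^2. Try f_p = A*x^2*exp(4*x). Substituting into the equation and dividing by exp(4*x) gives A = -2, so f_p = -2*x^2*exp(4*x).
General solution: f = C1*exp(4*x) - 2*x^2*exp(4*x) + C2*x*exp(4*x).
Apply the initial conditions: f(0) = C1 = 4 and f'(0) = C2 + 4*C1 = -1. Solving gives C1 = 4, C2 = -17.

f = 4*exp(4*x) - 17*x*exp(4*x) - 2*x**2*exp(4*x)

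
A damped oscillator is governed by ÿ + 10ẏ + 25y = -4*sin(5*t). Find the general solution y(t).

y = 2*cos(5*t)/25 + C1*exp(-5*t) + C2*t*exp(-5*t)

Characteristic equation r² + 10r + 25 = 0 has discriminant (10)² - 4·(25) = 0, so r = -5 is a repeated root.
Hence y_h = (C1 + C2*t)*exp(-5*t).
Try y_p = A*cos(5*t) + B*sin(5*t). Substituting and equating the coefficients of cos(5t) and sin(5t) gives A = 2/25, B = 0, so y_p = 2*cos(5*t)/25.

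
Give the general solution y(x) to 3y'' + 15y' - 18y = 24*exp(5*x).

y = 2*exp(5*x)/11 + C1*exp(-6*x) + C2*exp(x)

Divide through by 3: y'' + 5y' - 6y = 8*exp(5*x).
Characteristic equation r² + 5r - 6 = 0 factors as (r + 6)(r - 1) = 0, so r = -6, 1.
Hence y_h = C1*exp(-6*x) + C2*exp(x).
Try y_p = A*exp(5*x). Substituting into the equation and dividing by exp(5*x) gives A = 2/11, so y_p = 2*exp(5*x)/11.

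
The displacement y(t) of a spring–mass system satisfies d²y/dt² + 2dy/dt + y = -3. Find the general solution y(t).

y = -3 + C1*exp(-t) + C2*t*exp(-t)

Characteristic equation r² + 2r + 1 = 0 has discriminant (2)² - 4·(1) = 0, so r = -1 is a repeated root.
Hence y_h = (C1 + C2*t)*exp(-t).
For the particular solution try y_p = A0. Substituting and matching coefficients of each power of t gives A0 = -3, so y_p = -3.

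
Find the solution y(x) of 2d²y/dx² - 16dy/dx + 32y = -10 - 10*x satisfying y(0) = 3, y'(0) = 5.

y = -15/32 - 5*x/16 + 111*exp(4*x)/32 - 137*x*exp(4*x)/16

Divide through by 2: y'' - 8y' + 16y = -5 - 5*x.
Characteristic equation r² - 8r + 16 = 0 has discriminant (-8)² - 4·(16) = 0, so r = 4 is a repeated root.
Hence y_h = (C1 + C2*x)*exp(4*x).
For the particular solution try y_p = A0 + A1*x. Substituting and matching coefficients of each power of x gives A0 = -15/32, A1 = -5/16, so y_p = -15/32 - 5*x/16.
General solution: y = -15/32 - 5*x/16 + C1*exp(4*x) + C2*x*exp(4*x).
Apply the initial conditions: y(0) = -15/32 + C1 = 3 and y'(0) = -5/16 + C2 + 4*C1 = 5. Solving gives C1 = 111/32, C2 = -137/16.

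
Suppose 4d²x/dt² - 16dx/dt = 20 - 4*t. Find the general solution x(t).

Divide through by 4: x'' - 4x' = 5 - t.
Characteristic equation r² - 4r = 0 factors as (r - 4)r = 0, so r = 4, 0.
Hence x_h = C1*exp(4*t) + C2.
Since 0 is a characteristic root (multiplicity 1), multiply the polynomial trial by t: try x_p = t*(A0 + A1*t). Substituting and matching coefficients of each power of t gives A0 = -19/16, A1 = 1/8, so x_p = -19*t/16 + t^2/8.

x = C2 - 19*t/16 + t**2/8 + C1*exp(4*t)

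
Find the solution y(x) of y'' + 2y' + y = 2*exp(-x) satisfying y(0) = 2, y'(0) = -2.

Characteristic equation r² + 2r + 1 = 0 has discriminant (2)² - 4·(1) = 0, so r = -1 is a repeated root.
Hence y_h = (C1 + C2*x)*exp(-x).
Since exp(-x) solves the homogeneous equation (r = -1 is a root of multiplicity 2), multiply the trial by x^2. Try y_p = A*x^2*exp(-x). Substituting into the equation and dividing by exp(-x) gives A = 1, so y_p = x^2*exp(-x).
General solution: y = C1*exp(-x) + x^2*exp(-x) + C2*x*exp(-x).
Apply the initial conditions: y(0) = C1 = 2 and y'(0) = C2 - C1 = -2. Solving gives C1 = 2, C2 = 0.

y = 2*exp(-x) + x**2*exp(-x)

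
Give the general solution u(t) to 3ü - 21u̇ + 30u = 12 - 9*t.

u = 19/100 - 3*t/10 + C1*exp(2*t) + C2*exp(5*t)

Divide through by 3: u'' - 7u' + 10u = 4 - 3*t.
Characteristic equation r² - 7r + 10 = 0 factors as (r - 2)(r - 5) = 0, so r = 2, 5.
Hence u_h = C1*exp(2*t) + C2*exp(5*t).
For the particular solution try u_p = A0 + A1*t. Substituting and matching coefficients of each power of t gives A0 = 19/100, A1 = -3/10, so u_p = 19/100 - 3*t/10.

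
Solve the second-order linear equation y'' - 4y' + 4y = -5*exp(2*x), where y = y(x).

Characteristic equation r² - 4r + 4 = 0 has discriminant (-4)² - 4·(4) = 0, so r = 2 is a repeated root.
Hence y_h = (C1 + C2*x)*exp(2*x).
Since exp(2*x) solves the homogeneous equation (r = 2 is a root of multiplicity 2), multiply the trial by x^2. Try y_p = A*x^2*exp(2*x). Substituting into the equation and dividing by exp(2*x) gives A = -5/2, so y_p = -5*x^2*exp(2*x)/2.

y = C1*exp(2*x) - 5*x**2*exp(2*x)/2 + C2*x*exp(2*x)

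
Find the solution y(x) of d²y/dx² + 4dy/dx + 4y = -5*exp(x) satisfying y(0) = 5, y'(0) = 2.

y = -5*exp(x)/9 + 50*exp(-2*x)/9 + 41*x*exp(-2*x)/3

Characteristic equation r² + 4r + 4 = 0 has discriminant (4)² - 4·(4) = 0, so r = -2 is a repeated root.
Hence y_h = (C1 + C2*x)*exp(-2*x).
Try y_p = A*exp(x). Substituting into the equation and dividing by exp(x) gives A = -5/9, so y_p = -5*exp(x)/9.
General solution: y = -5*exp(x)/9 + C1*exp(-2*x) + C2*x*exp(-2*x).
Apply the initial conditions: y(0) = -5/9 + C1 = 5 and y'(0) = -5/9 + C2 - 2*C1 = 2. Solving gives C1 = 50/9, C2 = 41/3.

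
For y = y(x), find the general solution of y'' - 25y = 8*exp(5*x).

Characteristic equation r² - 25 = 0 factors as (r - 5)(r + 5) = 0, so r = 5, -5.
Hence y_h = C1*exp(5*x) + C2*exp(-5*x).
Since exp(5*x) solves the homogeneous equation (r = 5 is a root of multiplicity 1), multiply the trial by x. Try y_p = A*x*exp(5*x). Substituting into the equation and dividing by exp(5*x) gives A = 4/5, so y_p = 4*x*exp(5*x)/5.

y = C1*exp(5*x) + C2*exp(-5*x) + 4*x*exp(5*x)/5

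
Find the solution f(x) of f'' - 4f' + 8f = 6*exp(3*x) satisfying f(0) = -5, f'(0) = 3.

Characteristic equation r² - 4r + 8 = 0 has discriminant (-4)² - 4·(8) = -16 < 0, so r = 2 ± 2i.
Hence f_h = C1*cos(2*x)*exp(2*x) + C2*exp(2*x)*sin(2*x).
Try f_p = A*exp(3*x). Substituting into the equation and dividing by exp(3*x) gives A = 6/5, so f_p = 6*exp(3*x)/5.
General solution: f = 6*exp(3*x)/5 + C1*cos(2*x)*exp(2*x) + C2*exp(2*x)*sin(2*x).
Apply the initial conditions: f(0) = 6/5 + C1 = -5 and f'(0) = 18/5 + 2*C1 + 2*C2 = 3. Solving gives C1 = -31/5, C2 = 59/10.

f = 6*exp(3*x)/5 - 31*cos(2*x)*exp(2*x)/5 + 59*exp(2*x)*sin(2*x)/10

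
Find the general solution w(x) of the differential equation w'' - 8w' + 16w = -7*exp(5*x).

w = -7*exp(5*x) + C1*exp(4*x) + C2*x*exp(4*x)

Characteristic equation r² - 8r + 16 = 0 has discriminant (-8)² - 4·(16) = 0, so r = 4 is a repeated root.
Hence w_h = (C1 + C2*x)*exp(4*x).
Try w_p = A*exp(5*x). Substituting into the equation and dividing by exp(5*x) gives A = -7, so w_p = -7*exp(5*x).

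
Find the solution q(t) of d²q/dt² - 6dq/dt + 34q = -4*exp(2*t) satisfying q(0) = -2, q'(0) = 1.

q = -2*exp(2*t)/13 - 24*cos(5*t)*exp(3*t)/13 + 89*exp(3*t)*sin(5*t)/65

Characteristic equation r² - 6r + 34 = 0 has discriminant (-6)² - 4·(34) = -100 < 0, so r = 3 ± 5i.
Hence q_h = C1*cos(5*t)*exp(3*t) + C2*exp(3*t)*sin(5*t).
Try q_p = A*exp(2*t). Substituting into the equation and dividing by exp(2*t) gives A = -2/13, so q_p = -2*exp(2*t)/13.
General solution: q = -2*exp(2*t)/13 + C1*cos(5*t)*exp(3*t) + C2*exp(3*t)*sin(5*t).
Apply the initial conditions: q(0) = -2/13 + C1 = -2 and q'(0) = -4/13 + 3*C1 + 5*C2 = 1. Solving gives C1 = -24/13, C2 = 89/65.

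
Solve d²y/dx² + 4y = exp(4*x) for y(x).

Characteristic equation r² + 4 = 0 has discriminant (0)² - 4·(4) = -16 < 0, so r = ± 2i.
Hence y_h = C1*cos(2*x) + C2*sin(2*x).
Try y_p = A*exp(4*x). Substituting into the equation and dividing by exp(4*x) gives A = 1/20, so y_p = exp(4*x)/20.

y = exp(4*x)/20 + C1*cos(2*x) + C2*sin(2*x)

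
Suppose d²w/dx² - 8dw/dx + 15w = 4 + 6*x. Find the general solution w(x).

w = 12/25 + 2*x/5 + C1*exp(3*x) + C2*exp(5*x)

Characteristic equation r² - 8r + 15 = 0 factors as (r - 3)(r - 5) = 0, so r = 3, 5.
Hence w_h = C1*exp(3*x) + C2*exp(5*x).
For the particular solution try w_p = A0 + A1*x. Substituting and matching coefficients of each power of x gives A0 = 12/25, A1 = 2/5, so w_p = 12/25 + 2*x/5.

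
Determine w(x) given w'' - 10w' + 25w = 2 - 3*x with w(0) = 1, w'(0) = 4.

w = 4/125 - 3*x/25 + 121*exp(5*x)/125 - 18*x*exp(5*x)/25

Characteristic equation r² - 10r + 25 = 0 has discriminant (-10)² - 4·(25) = 0, so r = 5 is a repeated root.
Hence w_h = (C1 + C2*x)*exp(5*x).
For the particular solution try w_p = A0 + A1*x. Substituting and matching coefficients of each power of x gives A0 = 4/125, A1 = -3/25, so w_p = 4/125 - 3*x/25.
General solution: w = 4/125 - 3*x/25 + C1*exp(5*x) + C2*x*exp(5*x).
Apply the initial conditions: w(0) = 4/125 + C1 = 1 and w'(0) = -3/25 + C2 + 5*C1 = 4. Solving gives C1 = 121/125, C2 = -18/25.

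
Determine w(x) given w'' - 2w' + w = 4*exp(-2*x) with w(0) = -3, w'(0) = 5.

w = -31*exp(x)/9 + 4*exp(-2*x)/9 + 28*x*exp(x)/3

Characteristic equation r² - 2r + 1 = 0 has discriminant (-2)² - 4·(1) = 0, so r = 1 is a repeated root.
Hence w_h = (C1 + C2*x)*exp(x).
Try w_p = A*exp(-2*x). Substituting into the equation and dividing by exp(-2*x) gives A = 4/9, so w_p = 4*exp(-2*x)/9.
General solution: w = 4*exp(-2*x)/9 + C1*exp(x) + C2*x*exp(x).
Apply the initial conditions: w(0) = 4/9 + C1 = -3 and w'(0) = -8/9 + C1 + C2 = 5. Solving gives C1 = -31/9, C2 = 28/3.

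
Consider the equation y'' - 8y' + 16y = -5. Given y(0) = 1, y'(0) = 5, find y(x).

y = -5/16 + 21*exp(4*x)/16 - x*exp(4*x)/4

Characteristic equation r² - 8r + 16 = 0 has discriminant (-8)² - 4·(16) = 0, so r = 4 is a repeated root.
Hence y_h = (C1 + C2*x)*exp(4*x).
For the particular solution try y_p = A0. Substituting and matching coefficients of each power of x gives A0 = -5/16, so y_p = -5/16.
General solution: y = -5/16 + C1*exp(4*x) + C2*x*exp(4*x).
Apply the initial conditions: y(0) = -5/16 + C1 = 1 and y'(0) = C2 + 4*C1 = 5. Solving gives C1 = 21/16, C2 = -1/4.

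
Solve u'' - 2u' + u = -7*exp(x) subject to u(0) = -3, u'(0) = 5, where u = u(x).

u = -3*exp(x) + 8*x*exp(x) - 7*x**2*exp(x)/2

Characteristic equation r² - 2r + 1 = 0 has discriminant (-2)² - 4·(1) = 0, so r = 1 is a repeated root.
Hence u_h = (C1 + C2*x)*exp(x).
Since exp(x) solves the homogeneous equation (r = 1 is a root of multiplicity 2), multiply the trial by x^2. Try u_p = A*x^2*exp(x). Substituting into the equation and dividing by exp(x) gives A = -7/2, so u_p = -7*x^2*exp(x)/2.
General solution: u = C1*exp(x) - 7*x^2*exp(x)/2 + C2*x*exp(x).
Apply the initial conditions: u(0) = C1 = -3 and u'(0) = C1 + C2 = 5. Solving gives C1 = -3, C2 = 8.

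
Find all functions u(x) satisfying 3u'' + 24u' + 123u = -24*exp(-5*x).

u = -4*exp(-5*x)/13 + C1*cos(5*x)*exp(-4*x) + C2*exp(-4*x)*sin(5*x)

Divide through by 3: u'' + 8u' + 41u = -8*exp(-5*x).
Characteristic equation r² + 8r + 41 = 0 has discriminant (8)² - 4·(41) = -100 < 0, so r = -4 ± 5i.
Hence u_h = C1*cos(5*x)*exp(-4*x) + C2*exp(-4*x)*sin(5*x).
Try u_p = A*exp(-5*x). Substituting into the equation and dividing by exp(-5*x) gives A = -4/13, so u_p = -4*exp(-5*x)/13.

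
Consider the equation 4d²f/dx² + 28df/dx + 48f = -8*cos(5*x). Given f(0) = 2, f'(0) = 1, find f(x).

f = -295*exp(-4*x)/41 - 35*sin(5*x)/697 + 13*cos(5*x)/697 + 156*exp(-3*x)/17

Divide through by 4: f'' + 7f' + 12f = -2*cos(5*x).
Characteristic equation r² + 7r + 12 = 0 factors as (r + 4)(r + 3) = 0, so r = -4, -3.
Hence f_h = C1*exp(-4*x) + C2*exp(-3*x).
Try f_p = A*cos(5*x) + B*sin(5*x). Substituting and equating the coefficients of cos(5x) and sin(5x) gives A = 13/697, B = -35/697, so f_p = -35*sin(5*x)/697 + 13*cos(5*x)/697.
General solution: f = -35*sin(5*x)/697 + 13*cos(5*x)/697 + C1*exp(-4*x) + C2*exp(-3*x).
Apply the initial conditions: f(0) = 13/697 + C1 + C2 = 2 and f'(0) = -175/697 - 4*C1 - 3*C2 = 1. Solving gives C1 = -295/41, C2 = 156/17.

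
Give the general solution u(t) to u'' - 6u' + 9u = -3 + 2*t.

Characteristic equation r² - 6r + 9 = 0 has discriminant (-6)² - 4·(9) = 0, so r = 3 is a repeated root.
Hence u_h = (C1 + C2*t)*exp(3*t).
For the particular solution try u_p = A0 + A1*t. Substituting and matching coefficients of each power of t gives A0 = -5/27, A1 = 2/9, so u_p = -5/27 + 2*t/9.

u = -5/27 + 2*t/9 + C1*exp(3*t) + C2*t*exp(3*t)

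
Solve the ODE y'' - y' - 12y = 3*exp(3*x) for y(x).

Characteristic equation r² - r - 12 = 0 factors as (r + 3)(r - 4) = 0, so r = -3, 4.
Hence y_h = C1*exp(-3*x) + C2*exp(4*x).
Try y_p = A*exp(3*x). Substituting into the equation and dividing by exp(3*x) gives A = -1/2, so y_p = -exp(3*x)/2.

y = -exp(3*x)/2 + C1*exp(-3*x) + C2*exp(4*x)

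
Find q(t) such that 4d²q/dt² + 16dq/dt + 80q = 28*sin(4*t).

q = -7*cos(4*t)/17 + 7*sin(4*t)/68 + C1*cos(4*t)*exp(-2*t) + C2*exp(-2*t)*sin(4*t)

Divide through by 4: q'' + 4q' + 20q = 7*sin(4*t).
Characteristic equation r² + 4r + 20 = 0 has discriminant (4)² - 4·(20) = -64 < 0, so r = -2 ± 4i.
Hence q_h = C1*cos(4*t)*exp(-2*t) + C2*exp(-2*t)*sin(4*t).
Try q_p = A*cos(4*t) + B*sin(4*t). Substituting and equating the coefficients of cos(4t) and sin(4t) gives A = -7/17, B = 7/68, so q_p = -7*cos(4*t)/17 + 7*sin(4*t)/68.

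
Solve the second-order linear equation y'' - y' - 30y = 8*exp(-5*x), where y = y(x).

Characteristic equation r² - r - 30 = 0 factors as (r + 5)(r - 6) = 0, so r = -5, 6.
Hence y_h = C1*exp(-5*x) + C2*exp(6*x).
Since exp(-5*x) solves the homogeneous equation (r = -5 is a root of multiplicity 1), multiply the trial by x. Try y_p = A*x*exp(-5*x). Substituting into the equation and dividing by exp(-5*x) gives A = -8/11, so y_p = -8*x*exp(-5*x)/11.

y = C1*exp(-5*x) + C2*exp(6*x) - 8*x*exp(-5*x)/11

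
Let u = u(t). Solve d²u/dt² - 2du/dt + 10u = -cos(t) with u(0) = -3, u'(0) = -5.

Characteristic equation r² - 2r + 10 = 0 has discriminant (-2)² - 4·(10) = -36 < 0, so r = 1 ± 3i.
Hence u_h = C1*cos(3*t)*exp(t) + C2*exp(t)*sin(3*t).
Try u_p = A*cos(t) + B*sin(t). Substituting and equating the coefficients of cos(t) and sin(t) gives A = -9/85, B = 2/85, so u_p = -9*cos(t)/85 + 2*sin(t)/85.
General solution: u = -9*cos(t)/85 + 2*sin(t)/85 + C1*cos(3*t)*exp(t) + C2*exp(t)*sin(3*t).
Apply the initial conditions: u(0) = -9/85 + C1 = -3 and u'(0) = 2/85 + C1 + 3*C2 = -5. Solving gives C1 = -246/85, C2 = -181/255.

u = -9*cos(t)/85 + 2*sin(t)/85 - 246*cos(3*t)*exp(t)/85 - 181*exp(t)*sin(3*t)/255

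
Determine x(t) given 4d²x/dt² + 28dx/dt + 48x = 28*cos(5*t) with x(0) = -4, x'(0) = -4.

Divide through by 4: x'' + 7x' + 12x = 7*cos(5*t).
Characteristic equation r² + 7r + 12 = 0 factors as (r + 3)(r + 4) = 0, so r = -3, -4.
Hence x_h = C1*exp(-3*t) + C2*exp(-4*t).
Try x_p = A*cos(5*t) + B*sin(5*t). Substituting and equating the coefficients of cos(5t) and sin(5t) gives A = -91/1394, B = 245/1394, so x_p = -91*cos(5*t)/1394 + 245*sin(5*t)/1394.
General solution: x = -91*cos(5*t)/1394 + 245*sin(5*t)/1394 + C1*exp(-3*t) + C2*exp(-4*t).
Apply the initial conditions: x(0) = -91/1394 + C1 + C2 = -4 and x'(0) = 1225/1394 - 4*C2 - 3*C1 = -4. Solving gives C1 = -701/34, C2 = 684/41.

x = -701*exp(-3*t)/34 - 91*cos(5*t)/1394 + 245*sin(5*t)/1394 + 684*exp(-4*t)/41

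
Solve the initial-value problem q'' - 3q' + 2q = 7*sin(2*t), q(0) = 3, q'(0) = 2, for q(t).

q = -7*sin(2*t)/20 + 3*exp(2*t)/4 + 6*exp(t)/5 + 21*cos(2*t)/20

Characteristic equation r² - 3r + 2 = 0 factors as (r - 1)(r - 2) = 0, so r = 1, 2.
Hence q_h = C1*exp(t) + C2*exp(2*t).
Try q_p = A*cos(2*t) + B*sin(2*t). Substituting and equating the coefficients of cos(2t) and sin(2t) gives A = 21/20, B = -7/20, so q_p = -7*sin(2*t)/20 + 21*cos(2*t)/20.
General solution: q = -7*sin(2*t)/20 + 21*cos(2*t)/20 + C1*exp(t) + C2*exp(2*t).
Apply the initial conditions: q(0) = 21/20 + C1 + C2 = 3 and q'(0) = -7/10 + C1 + 2*C2 = 2. Solving gives C1 = 6/5, C2 = 3/4.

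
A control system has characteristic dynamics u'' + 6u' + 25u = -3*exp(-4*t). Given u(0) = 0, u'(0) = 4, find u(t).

u = -3*exp(-4*t)/17 + 3*cos(4*t)*exp(-3*t)/17 + 65*exp(-3*t)*sin(4*t)/68

Characteristic equation r² + 6r + 25 = 0 has discriminant (6)² - 4·(25) = -64 < 0, so r = -3 ± 4i.
Hence u_h = C1*cos(4*t)*exp(-3*t) + C2*exp(-3*t)*sin(4*t).
Try u_p = A*exp(-4*t). Substituting into the equation and dividing by exp(-4*t) gives A = -3/17, so u_p = -3*exp(-4*t)/17.
General solution: u = -3*exp(-4*t)/17 + C1*cos(4*t)*exp(-3*t) + C2*exp(-3*t)*sin(4*t).
Apply the initial conditions: u(0) = -3/17 + C1 = 0 and u'(0) = 12/17 - 3*C1 + 4*C2 = 4. Solving gives C1 = 3/17, C2 = 65/68.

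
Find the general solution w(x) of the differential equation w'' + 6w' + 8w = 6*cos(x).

w = 36*sin(x)/85 + 42*cos(x)/85 + C1*exp(-2*x) + C2*exp(-4*x)

Characteristic equation r² + 6r + 8 = 0 factors as (r + 2)(r + 4) = 0, so r = -2, -4.
Hence w_h = C1*exp(-2*x) + C2*exp(-4*x).
Try w_p = A*cos(x) + B*sin(x). Substituting and equating the coefficients of cos(x) and sin(x) gives A = 42/85, B = 36/85, so w_p = 36*sin(x)/85 + 42*cos(x)/85.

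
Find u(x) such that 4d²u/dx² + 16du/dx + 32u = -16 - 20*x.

Divide through by 4: u'' + 4u' + 8u = -4 - 5*x.
Characteristic equation r² + 4r + 8 = 0 has discriminant (4)² - 4·(8) = -16 < 0, so r = -2 ± 2i.
Hence u_h = C1*cos(2*x)*exp(-2*x) + C2*exp(-2*x)*sin(2*x).
For the particular solution try u_p = A0 + A1*x. Substituting and matching coefficients of each power of x gives A0 = -3/16, A1 = -5/8, so u_p = -3/16 - 5*x/8.

u = -3/16 - 5*x/8 + C1*cos(2*x)*exp(-2*x) + C2*exp(-2*x)*sin(2*x)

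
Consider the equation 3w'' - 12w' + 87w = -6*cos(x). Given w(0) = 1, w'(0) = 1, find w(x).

Divide through by 3: w'' - 4w' + 29w = -2*cos(x).
Characteristic equation r² - 4r + 29 = 0 has discriminant (-4)² - 4·(29) = -100 < 0, so r = 2 ± 5i.
Hence w_h = C1*cos(5*x)*exp(2*x) + C2*exp(2*x)*sin(5*x).
Try w_p = A*cos(x) + B*sin(x). Substituting and equating the coefficients of cos(x) and sin(x) gives A = -7/100, B = 1/100, so w_p = -7*cos(x)/100 + sin(x)/100.
General solution: w = -7*cos(x)/100 + sin(x)/100 + C1*cos(5*x)*exp(2*x) + C2*exp(2*x)*sin(5*x).
Apply the initial conditions: w(0) = -7/100 + C1 = 1 and w'(0) = 1/100 + 2*C1 + 5*C2 = 1. Solving gives C1 = 107/100, C2 = -23/100.

w = -7*cos(x)/100 + sin(x)/100 - 23*exp(2*x)*sin(5*x)/100 + 107*cos(5*x)*exp(2*x)/100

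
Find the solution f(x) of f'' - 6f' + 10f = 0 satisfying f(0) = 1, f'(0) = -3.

Characteristic equation r² - 6r + 10 = 0 has discriminant (-6)² - 4·(10) = -4 < 0, so r = 3 ± i.
Hence f_h = C1*cos(x)*exp(3*x) + C2*exp(3*x)*sin(x).
Apply the initial conditions: f(0) = C1 = 1 and f'(0) = C2 + 3*C1 = -3. Solving gives C1 = 1, C2 = -6.

f = cos(x)*exp(3*x) - 6*exp(3*x)*sin(x)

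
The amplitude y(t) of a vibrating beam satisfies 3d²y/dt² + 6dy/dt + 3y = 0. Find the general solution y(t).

Divide through by 3: y'' + 2y' + y = 0.
Characteristic equation r² + 2r + 1 = 0 has discriminant (2)² - 4·(1) = 0, so r = -1 is a repeated root.
Hence y_h = (C1 + C2*t)*exp(-t).

y = C1*exp(-t) + C2*t*exp(-t)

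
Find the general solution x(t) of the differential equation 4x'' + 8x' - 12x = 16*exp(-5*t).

Divide through by 4: x'' + 2x' - 3x = 4*exp(-5*t).
Characteristic equation r² + 2r - 3 = 0 factors as (r + 3)(r - 1) = 0, so r = -3, 1.
Hence x_h = C1*exp(-3*t) + C2*exp(t).
Try x_p = A*exp(-5*t). Substituting into the equation and dividing by exp(-5*t) gives A = 1/3, so x_p = exp(-5*t)/3.

x = exp(-5*t)/3 + C1*exp(-3*t) + C2*exp(t)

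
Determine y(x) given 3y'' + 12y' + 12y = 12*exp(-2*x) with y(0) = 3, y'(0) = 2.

y = 3*exp(-2*x) + 2*x**2*exp(-2*x) + 8*x*exp(-2*x)

Divide through by 3: y'' + 4y' + 4y = 4*exp(-2*x).
Characteristic equation r² + 4r + 4 = 0 has discriminant (4)² - 4·(4) = 0, so r = -2 is a repeated root.
Hence y_h = (C1 + C2*x)*exp(-2*x).
Since exp(-2*x) solves the homogeneous equation (r = -2 is a root of multiplicity 2), multiply the trial by x^2. Try y_p = A*x^2*exp(-2*x). Substituting into the equation and dividing by exp(-2*x) gives A = 2, so y_p = 2*x^2*exp(-2*x).
General solution: y = C1*exp(-2*x) + 2*x^2*exp(-2*x) + C2*x*exp(-2*x).
Apply the initial conditions: y(0) = C1 = 3 and y'(0) = C2 - 2*C1 = 2. Solving gives C1 = 3, C2 = 8.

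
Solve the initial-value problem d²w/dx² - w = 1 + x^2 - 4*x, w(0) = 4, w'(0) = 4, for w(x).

Characteristic equation r² - 1 = 0 factors as (r + 1)(r - 1) = 0, so r = -1, 1.
Hence w_h = C1*exp(-x) + C2*exp(x).
For the particular solution try w_p = A0 + A1*x + A2*x^2. Substituting and matching coefficients of each power of x gives A0 = -3, A1 = 4, A2 = -1, so w_p = -3 - x^2 + 4*x.
General solution: w = -3 - x^2 + 4*x + C1*exp(-x) + C2*exp(x).
Apply the initial conditions: w(0) = -3 + C1 + C2 = 4 and w'(0) = 4 + C2 - C1 = 4. Solving gives C1 = 7/2, C2 = 7/2.

w = -3 - x**2 + 4*x + 7*exp(x)/2 + 7*exp(-x)/2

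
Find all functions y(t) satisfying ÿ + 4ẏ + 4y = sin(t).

Characteristic equation r² + 4r + 4 = 0 has discriminant (4)² - 4·(4) = 0, so r = -2 is a repeated root.
Hence y_h = (C1 + C2*t)*exp(-2*t).
Try y_p = A*cos(t) + B*sin(t). Substituting and equating the coefficients of cos(t) and sin(t) gives A = -4/25, B = 3/25, so y_p = -4*cos(t)/25 + 3*sin(t)/25.

y = -4*cos(t)/25 + 3*sin(t)/25 + C1*exp(-2*t) + C2*t*exp(-2*t)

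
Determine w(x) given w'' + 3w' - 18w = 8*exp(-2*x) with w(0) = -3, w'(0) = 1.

Characteristic equation r² + 3r - 18 = 0 factors as (r - 3)(r + 6) = 0, so r = 3, -6.
Hence w_h = C1*exp(3*x) + C2*exp(-6*x).
Try w_p = A*exp(-2*x). Substituting into the equation and dividing by exp(-2*x) gives A = -2/5, so w_p = -2*exp(-2*x)/5.
General solution: w = -2*exp(-2*x)/5 + C1*exp(3*x) + C2*exp(-6*x).
Apply the initial conditions: w(0) = -2/5 + C1 + C2 = -3 and w'(0) = 4/5 - 6*C2 + 3*C1 = 1. Solving gives C1 = -77/45, C2 = -8/9.

w = -77*exp(3*x)/45 - 8*exp(-6*x)/9 - 2*exp(-2*x)/5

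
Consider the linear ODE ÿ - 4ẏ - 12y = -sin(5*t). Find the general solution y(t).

y = -20*cos(5*t)/1769 + 37*sin(5*t)/1769 + C1*exp(6*t) + C2*exp(-2*t)

Characteristic equation r² - 4r - 12 = 0 factors as (r - 6)(r + 2) = 0, so r = 6, -2.
Hence y_h = C1*exp(6*t) + C2*exp(-2*t).
Try y_p = A*cos(5*t) + B*sin(5*t). Substituting and equating the coefficients of cos(5t) and sin(5t) gives A = -20/1769, B = 37/1769, so y_p = -20*cos(5*t)/1769 + 37*sin(5*t)/1769.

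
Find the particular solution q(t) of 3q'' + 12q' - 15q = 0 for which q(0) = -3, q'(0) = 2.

Divide through by 3: q'' + 4q' - 5q = 0.
Characteristic equation r² + 4r - 5 = 0 factors as (r + 5)(r - 1) = 0, so r = -5, 1.
Hence q_h = C1*exp(-5*t) + C2*exp(t).
Apply the initial conditions: q(0) = C1 + C2 = -3 and q'(0) = C2 - 5*C1 = 2. Solving gives C1 = -5/6, C2 = -13/6.

q = -13*exp(t)/6 - 5*exp(-5*t)/6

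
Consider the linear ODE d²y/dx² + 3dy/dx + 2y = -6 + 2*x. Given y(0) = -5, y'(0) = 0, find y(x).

Characteristic equation r² + 3r + 2 = 0 factors as (r + 1)(r + 2) = 0, so r = -1, -2.
Hence y_h = C1*exp(-x) + C2*exp(-2*x).
For the particular solution try y_p = A0 + A1*x. Substituting and matching coefficients of each power of x gives A0 = -9/2, A1 = 1, so y_p = -9/2 + x.
General solution: y = -9/2 + x + C1*exp(-x) + C2*exp(-2*x).
Apply the initial conditions: y(0) = -9/2 + C1 + C2 = -5 and y'(0) = 1 - C1 - 2*C2 = 0. Solving gives C1 = -2, C2 = 3/2.

y = -9/2 + x - 2*exp(-x) + 3*exp(-2*x)/2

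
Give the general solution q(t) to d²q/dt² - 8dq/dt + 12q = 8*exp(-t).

Characteristic equation r² - 8r + 12 = 0 factors as (r - 2)(r - 6) = 0, so r = 2, 6.
Hence q_h = C1*exp(2*t) + C2*exp(6*t).
Try q_p = A*exp(-t). Substituting into the equation and dividing by exp(-t) gives A = 8/21, so q_p = 8*exp(-t)/21.

q = 8*exp(-t)/21 + C1*exp(2*t) + C2*exp(6*t)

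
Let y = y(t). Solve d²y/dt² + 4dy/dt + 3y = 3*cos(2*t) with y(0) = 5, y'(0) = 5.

y = -121*exp(-3*t)/26 - 3*cos(2*t)/65 + 24*sin(2*t)/65 + 97*exp(-t)/10

Characteristic equation r² + 4r + 3 = 0 factors as (r + 1)(r + 3) = 0, so r = -1, -3.
Hence y_h = C1*exp(-t) + C2*exp(-3*t).
Try y_p = A*cos(2*t) + B*sin(2*t). Substituting and equating the coefficients of cos(2t) and sin(2t) gives A = -3/65, B = 24/65, so y_p = -3*cos(2*t)/65 + 24*sin(2*t)/65.
General solution: y = -3*cos(2*t)/65 + 24*sin(2*t)/65 + C1*exp(-t) + C2*exp(-3*t).
Apply the initial conditions: y(0) = -3/65 + C1 + C2 = 5 and y'(0) = 48/65 - C1 - 3*C2 = 5. Solving gives C1 = 97/10, C2 = -121/26.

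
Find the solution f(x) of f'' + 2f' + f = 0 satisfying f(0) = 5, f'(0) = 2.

f = 5*exp(-x) + 7*x*exp(-x)

Characteristic equation r² + 2r + 1 = 0 has discriminant (2)² - 4·(1) = 0, so r = -1 is a repeated root.
Hence f_h = (C1 + C2*x)*exp(-x).
Apply the initial conditions: f(0) = C1 = 5 and f'(0) = C2 - C1 = 2. Solving gives C1 = 5, C2 = 7.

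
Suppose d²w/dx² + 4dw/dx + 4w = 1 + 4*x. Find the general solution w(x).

w = -3/4 + x + C1*exp(-2*x) + C2*x*exp(-2*x)

Characteristic equation r² + 4r + 4 = 0 has discriminant (4)² - 4·(4) = 0, so r = -2 is a repeated root.
Hence w_h = (C1 + C2*x)*exp(-2*x).
For the particular solution try w_p = A0 + A1*x. Substituting and matching coefficients of each power of x gives A0 = -3/4, A1 = 1, so w_p = -3/4 + x.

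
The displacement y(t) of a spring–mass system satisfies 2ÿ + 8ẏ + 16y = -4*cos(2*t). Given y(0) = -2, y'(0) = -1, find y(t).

Divide through by 2: y'' + 4y' + 8y = -2*cos(2*t).
Characteristic equation r² + 4r + 8 = 0 has discriminant (4)² - 4·(8) = -16 < 0, so r = -2 ± 2i.
Hence y_h = C1*cos(2*t)*exp(-2*t) + C2*exp(-2*t)*sin(2*t).
Try y_p = A*cos(2*t) + B*sin(2*t). Substituting and equating the coefficients of cos(2t) and sin(2t) gives A = -1/10, B = -1/5, so y_p = -sin(2*t)/5 - cos(2*t)/10.
General solution: y = -sin(2*t)/5 - cos(2*t)/10 + C1*cos(2*t)*exp(-2*t) + C2*exp(-2*t)*sin(2*t).
Apply the initial conditions: y(0) = -1/10 + C1 = -2 and y'(0) = -2/5 - 2*C1 + 2*C2 = -1. Solving gives C1 = -19/10, C2 = -11/5.

y = -sin(2*t)/5 - cos(2*t)/10 - 19*cos(2*t)*exp(-2*t)/10 - 11*exp(-2*t)*sin(2*t)/5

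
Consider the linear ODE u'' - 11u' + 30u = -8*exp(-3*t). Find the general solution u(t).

Characteristic equation r² - 11r + 30 = 0 factors as (r - 6)(r - 5) = 0, so r = 6, 5.
Hence u_h = C1*exp(6*t) + C2*exp(5*t).
Try u_p = A*exp(-3*t). Substituting into the equation and dividing by exp(-3*t) gives A = -1/9, so u_p = -exp(-3*t)/9.

u = -exp(-3*t)/9 + C1*exp(6*t) + C2*exp(5*t)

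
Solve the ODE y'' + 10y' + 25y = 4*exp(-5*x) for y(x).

Characteristic equation r² + 10r + 25 = 0 has discriminant (10)² - 4·(25) = 0, so r = -5 is a repeated root.
Hence y_h = (C1 + C2*x)*exp(-5*x).
Since exp(-5*x) solves the homogeneous equation (r = -5 is a root of multiplicity 2), multiply the trial by x^2. Try y_p = A*x^2*exp(-5*x). Substituting into the equation and dividing by exp(-5*x) gives A = 2, so y_p = 2*x^2*exp(-5*x).

y = C1*exp(-5*x) + 2*x**2*exp(-5*x) + C2*x*exp(-5*x)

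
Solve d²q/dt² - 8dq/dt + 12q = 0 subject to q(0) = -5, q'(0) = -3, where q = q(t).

q = -27*exp(2*t)/4 + 7*exp(6*t)/4

Characteristic equation r² - 8r + 12 = 0 factors as (r - 2)(r - 6) = 0, so r = 2, 6.
Hence q_h = C1*exp(2*t) + C2*exp(6*t).
Apply the initial conditions: q(0) = C1 + C2 = -5 and q'(0) = 2*C1 + 6*C2 = -3. Solving gives C1 = -27/4, C2 = 7/4.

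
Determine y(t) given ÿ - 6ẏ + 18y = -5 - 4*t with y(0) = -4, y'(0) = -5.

Characteristic equation r² - 6r + 18 = 0 has discriminant (-6)² - 4·(18) = -36 < 0, so r = 3 ± 3i.
Hence y_h = C1*cos(3*t)*exp(3*t) + C2*exp(3*t)*sin(3*t).
For the particular solution try y_p = A0 + A1*t. Substituting and matching coefficients of each power of t gives A0 = -19/54, A1 = -2/9, so y_p = -19/54 - 2*t/9.
General solution: y = -19/54 - 2*t/9 + C1*cos(3*t)*exp(3*t) + C2*exp(3*t)*sin(3*t).
Apply the initial conditions: y(0) = -19/54 + C1 = -4 and y'(0) = -2/9 + 3*C1 + 3*C2 = -5. Solving gives C1 = -197/54, C2 = 37/18.

y = -19/54 - 2*t/9 - 197*cos(3*t)*exp(3*t)/54 + 37*exp(3*t)*sin(3*t)/18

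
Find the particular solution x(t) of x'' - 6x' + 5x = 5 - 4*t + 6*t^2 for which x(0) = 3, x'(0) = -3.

x = 377/125 - 633*exp(5*t)/500 + 5*exp(t)/4 + 6*t**2/5 + 52*t/25

Characteristic equation r² - 6r + 5 = 0 factors as (r - 1)(r - 5) = 0, so r = 1, 5.
Hence x_h = C1*exp(t) + C2*exp(5*t).
For the particular solution try x_p = A0 + A1*t + A2*t^2. Substituting and matching coefficients of each power of t gives A0 = 377/125, A1 = 52/25, A2 = 6/5, so x_p = 377/125 + 6*t^2/5 + 52*t/25.
General solution: x = 377/125 + 6*t^2/5 + 52*t/25 + C1*exp(t) + C2*exp(5*t).
Apply the initial conditions: x(0) = 377/125 + C1 + C2 = 3 and x'(0) = 52/25 + C1 + 5*C2 = -3. Solving gives C1 = 5/4, C2 = -633/500.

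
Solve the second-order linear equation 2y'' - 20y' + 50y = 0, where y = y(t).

y = C1*exp(5*t) + C2*t*exp(5*t)

Divide through by 2: y'' - 10y' + 25y = 0.
Characteristic equation r² - 10r + 25 = 0 has discriminant (-10)² - 4·(25) = 0, so r = 5 is a repeated root.
Hence y_h = (C1 + C2*t)*exp(5*t).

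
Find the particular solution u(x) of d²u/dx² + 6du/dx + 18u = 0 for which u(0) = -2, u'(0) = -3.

u = -3*exp(-3*x)*sin(3*x) - 2*cos(3*x)*exp(-3*x)

Characteristic equation r² + 6r + 18 = 0 has discriminant (6)² - 4·(18) = -36 < 0, so r = -3 ± 3i.
Hence u_h = C1*cos(3*x)*exp(-3*x) + C2*exp(-3*x)*sin(3*x).
Apply the initial conditions: u(0) = C1 = -2 and u'(0) = -3*C1 + 3*C2 = -3. Solving gives C1 = -2, C2 = -3.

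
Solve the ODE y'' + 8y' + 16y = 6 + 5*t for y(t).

y = 7/32 + 5*t/16 + C1*exp(-4*t) + C2*t*exp(-4*t)

Characteristic equation r² + 8r + 16 = 0 has discriminant (8)² - 4·(16) = 0, so r = -4 is a repeated root.
Hence y_h = (C1 + C2*t)*exp(-4*t).
For the particular solution try y_p = A0 + A1*t. Substituting and matching coefficients of each power of t gives A0 = 7/32, A1 = 5/16, so y_p = 7/32 + 5*t/16.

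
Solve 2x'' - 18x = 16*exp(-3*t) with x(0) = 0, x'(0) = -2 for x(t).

x = -exp(3*t)/9 + exp(-3*t)/9 - 4*t*exp(-3*t)/3

Divide through by 2: x'' - 9x = 8*exp(-3*t).
Characteristic equation r² - 9 = 0 factors as (r + 3)(r - 3) = 0, so r = -3, 3.
Hence x_h = C1*exp(-3*t) + C2*exp(3*t).
Since exp(-3*t) solves the homogeneous equation (r = -3 is a root of multiplicity 1), multiply the trial by t. Try x_p = A*t*exp(-3*t). Substituting into the equation and dividing by exp(-3*t) gives A = -4/3, so x_p = -4*t*exp(-3*t)/3.
General solution: x = C1*exp(-3*t) + C2*exp(3*t) - 4*t*exp(-3*t)/3.
Apply the initial conditions: x(0) = C1 + C2 = 0 and x'(0) = -4/3 - 3*C1 + 3*C2 = -2. Solving gives C1 = 1/9, C2 = -1/9.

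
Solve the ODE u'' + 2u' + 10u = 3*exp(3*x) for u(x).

u = 3*exp(3*x)/25 + C1*cos(3*x)*exp(-x) + C2*exp(-x)*sin(3*x)

Characteristic equation r² + 2r + 10 = 0 has discriminant (2)² - 4·(10) = -36 < 0, so r = -1 ± 3i.
Hence u_h = C1*cos(3*x)*exp(-x) + C2*exp(-x)*sin(3*x).
Try u_p = A*exp(3*x). Substituting into the equation and dividing by exp(3*x) gives A = 3/25, so u_p = 3*exp(3*x)/25.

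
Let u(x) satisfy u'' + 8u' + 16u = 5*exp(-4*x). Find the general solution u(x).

Characteristic equation r² + 8r + 16 = 0 has discriminant (8)² - 4·(16) = 0, so r = -4 is a repeated root.
Hence u_h = (C1 + C2*x)*exp(-4*x).
Since exp(-4*x) solves the homogeneous equation (r = -4 is a root of multiplicity 2), multiply the trial by x^2. Try u_p = A*x^2*exp(-4*x). Substituting into the equation and dividing by exp(-4*x) gives A = 5/2, so u_p = 5*x^2*exp(-4*x)/2.

u = C1*exp(-4*x) + 5*x**2*exp(-4*x)/2 + C2*x*exp(-4*x)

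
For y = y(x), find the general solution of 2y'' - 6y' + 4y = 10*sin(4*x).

Divide through by 2: y'' - 3y' + 2y = 5*sin(4*x).
Characteristic equation r² - 3r + 2 = 0 factors as (r - 1)(r - 2) = 0, so r = 1, 2.
Hence y_h = C1*exp(x) + C2*exp(2*x).
Try y_p = A*cos(4*x) + B*sin(4*x). Substituting and equating the coefficients of cos(4x) and sin(4x) gives A = 3/17, B = -7/34, so y_p = -7*sin(4*x)/34 + 3*cos(4*x)/17.

y = -7*sin(4*x)/34 + 3*cos(4*x)/17 + C1*exp(x) + C2*exp(2*x)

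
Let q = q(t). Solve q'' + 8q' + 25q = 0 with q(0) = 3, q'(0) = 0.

Characteristic equation r² + 8r + 25 = 0 has discriminant (8)² - 4·(25) = -36 < 0, so r = -4 ± 3i.
Hence q_h = C1*cos(3*t)*exp(-4*t) + C2*exp(-4*t)*sin(3*t).
Apply the initial conditions: q(0) = C1 = 3 and q'(0) = -4*C1 + 3*C2 = 0. Solving gives C1 = 3, C2 = 4.

q = 3*cos(3*t)*exp(-4*t) + 4*exp(-4*t)*sin(3*t)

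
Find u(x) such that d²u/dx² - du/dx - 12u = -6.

u = 1/2 + C1*exp(-3*x) + C2*exp(4*x)

Characteristic equation r² - r - 12 = 0 factors as (r + 3)(r - 4) = 0, so r = -3, 4.
Hence u_h = C1*exp(-3*x) + C2*exp(4*x).
For the particular solution try u_p = A0. Substituting and matching coefficients of each power of x gives A0 = 1/2, so u_p = 1/2.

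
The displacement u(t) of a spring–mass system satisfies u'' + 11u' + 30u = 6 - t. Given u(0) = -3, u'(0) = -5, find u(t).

u = 191/900 - 606*exp(-5*t)/25 - t/30 + 757*exp(-6*t)/36

Characteristic equation r² + 11r + 30 = 0 factors as (r + 6)(r + 5) = 0, so r = -6, -5.
Hence u_h = C1*exp(-6*t) + C2*exp(-5*t).
For the particular solution try u_p = A0 + A1*t. Substituting and matching coefficients of each power of t gives A0 = 191/900, A1 = -1/30, so u_p = 191/900 - t/30.
General solution: u = 191/900 - t/30 + C1*exp(-6*t) + C2*exp(-5*t).
Apply the initial conditions: u(0) = 191/900 + C1 + C2 = -3 and u'(0) = -1/30 - 6*C1 - 5*C2 = -5. Solving gives C1 = 757/36, C2 = -606/25.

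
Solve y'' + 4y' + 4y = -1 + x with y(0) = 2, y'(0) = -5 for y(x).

y = -1/2 + x/4 + 5*exp(-2*x)/2 - x*exp(-2*x)/4

Characteristic equation r² + 4r + 4 = 0 has discriminant (4)² - 4·(4) = 0, so r = -2 is a repeated root.
Hence y_h = (C1 + C2*x)*exp(-2*x).
For the particular solution try y_p = A0 + A1*x. Substituting and matching coefficients of each power of x gives A0 = -1/2, A1 = 1/4, so y_p = -1/2 + x/4.
General solution: y = -1/2 + x/4 + C1*exp(-2*x) + C2*x*exp(-2*x).
Apply the initial conditions: y(0) = -1/2 + C1 = 2 and y'(0) = 1/4 + C2 - 2*C1 = -5. Solving gives C1 = 5/2, C2 = -1/4.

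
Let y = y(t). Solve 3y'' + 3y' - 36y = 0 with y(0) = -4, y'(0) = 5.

Divide through by 3: y'' + y' - 12y = 0.
Characteristic equation r² + r - 12 = 0 factors as (r - 3)(r + 4) = 0, so r = 3, -4.
Hence y_h = C1*exp(3*t) + C2*exp(-4*t).
Apply the initial conditions: y(0) = C1 + C2 = -4 and y'(0) = -4*C2 + 3*C1 = 5. Solving gives C1 = -11/7, C2 = -17/7.

y = -17*exp(-4*t)/7 - 11*exp(3*t)/7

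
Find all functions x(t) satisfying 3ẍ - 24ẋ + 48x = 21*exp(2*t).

x = 7*exp(2*t)/4 + C1*exp(4*t) + C2*t*exp(4*t)

Divide through by 3: x'' - 8x' + 16x = 7*exp(2*t).
Characteristic equation r² - 8r + 16 = 0 has discriminant (-8)² - 4·(16) = 0, so r = 4 is a repeated root.
Hence x_h = (C1 + C2*t)*exp(4*t).
Try x_p = A*exp(2*t). Substituting into the equation and dividing by exp(2*t) gives A = 7/4, so x_p = 7*exp(2*t)/4.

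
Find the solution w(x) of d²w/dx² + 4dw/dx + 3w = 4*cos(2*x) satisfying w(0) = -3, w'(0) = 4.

Characteristic equation r² + 4r + 3 = 0 factors as (r + 3)(r + 1) = 0, so r = -3, -1.
Hence w_h = C1*exp(-3*x) + C2*exp(-x).
Try w_p = A*cos(2*x) + B*sin(2*x). Substituting and equating the coefficients of cos(2x) and sin(2x) gives A = -4/65, B = 32/65, so w_p = -4*cos(2*x)/65 + 32*sin(2*x)/65.
General solution: w = -4*cos(2*x)/65 + 32*sin(2*x)/65 + C1*exp(-3*x) + C2*exp(-x).
Apply the initial conditions: w(0) = -4/65 + C1 + C2 = -3 and w'(0) = 64/65 - C2 - 3*C1 = 4. Solving gives C1 = -1/26, C2 = -29/10.

w = -29*exp(-x)/10 - 4*cos(2*x)/65 - exp(-3*x)/26 + 32*sin(2*x)/65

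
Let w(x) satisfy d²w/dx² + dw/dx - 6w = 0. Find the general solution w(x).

Characteristic equation r² + r - 6 = 0 factors as (r - 2)(r + 3) = 0, so r = 2, -3.
Hence w_h = C1*exp(2*x) + C2*exp(-3*x).

w = C1*exp(2*x) + C2*exp(-3*x)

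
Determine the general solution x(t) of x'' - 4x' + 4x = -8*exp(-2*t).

x = -exp(-2*t)/2 + C1*exp(2*t) + C2*t*exp(2*t)

Characteristic equation r² - 4r + 4 = 0 has discriminant (-4)² - 4·(4) = 0, so r = 2 is a repeated root.
Hence x_h = (C1 + C2*t)*exp(2*t).
Try x_p = A*exp(-2*t). Substituting into the equation and dividing by exp(-2*t) gives A = -1/2, so x_p = -exp(-2*t)/2.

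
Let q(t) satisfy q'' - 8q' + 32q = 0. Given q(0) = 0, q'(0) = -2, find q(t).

Characteristic equation r² - 8r + 32 = 0 has discriminant (-8)² - 4·(32) = -64 < 0, so r = 4 ± 4i.
Hence q_h = C1*cos(4*t)*exp(4*t) + C2*exp(4*t)*sin(4*t).
Apply the initial conditions: q(0) = C1 = 0 and q'(0) = 4*C1 + 4*C2 = -2. Solving gives C1 = 0, C2 = -1/2.

q = -exp(4*t)*sin(4*t)/2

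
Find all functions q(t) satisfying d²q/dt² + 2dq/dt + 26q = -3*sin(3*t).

Characteristic equation r² + 2r + 26 = 0 has discriminant (2)² - 4·(26) = -100 < 0, so r = -1 ± 5i.
Hence q_h = C1*cos(5*t)*exp(-t) + C2*exp(-t)*sin(5*t).
Try q_p = A*cos(3*t) + B*sin(3*t). Substituting and equating the coefficients of cos(3t) and sin(3t) gives A = 18/325, B = -51/325, so q_p = -51*sin(3*t)/325 + 18*cos(3*t)/325.

q = -51*sin(3*t)/325 + 18*cos(3*t)/325 + C1*cos(5*t)*exp(-t) + C2*exp(-t)*sin(5*t)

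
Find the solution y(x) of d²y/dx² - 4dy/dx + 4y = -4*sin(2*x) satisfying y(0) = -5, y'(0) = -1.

y = -9*exp(2*x)/2 - cos(2*x)/2 + 8*x*exp(2*x)

Characteristic equation r² - 4r + 4 = 0 has discriminant (-4)² - 4·(4) = 0, so r = 2 is a repeated root.
Hence y_h = (C1 + C2*x)*exp(2*x).
Try y_p = A*cos(2*x) + B*sin(2*x). Substituting and equating the coefficients of cos(2x) and sin(2x) gives A = -1/2, B = 0, so y_p = -cos(2*x)/2.
General solution: y = -cos(2*x)/2 + C1*exp(2*x) + C2*x*exp(2*x).
Apply the initial conditions: y(0) = -1/2 + C1 = -5 and y'(0) = C2 + 2*C1 = -1. Solving gives C1 = -9/2, C2 = 8.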